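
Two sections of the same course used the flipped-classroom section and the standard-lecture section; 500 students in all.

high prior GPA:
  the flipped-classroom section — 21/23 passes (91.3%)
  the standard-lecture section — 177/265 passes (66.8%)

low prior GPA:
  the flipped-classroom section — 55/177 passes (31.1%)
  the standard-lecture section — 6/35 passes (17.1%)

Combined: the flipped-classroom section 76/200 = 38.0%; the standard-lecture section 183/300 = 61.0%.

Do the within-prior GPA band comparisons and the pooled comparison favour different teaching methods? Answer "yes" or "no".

yes

Within each prior GPA band level (high prior GPA 91.3% vs 66.8%; low prior GPA 31.1% vs 17.1%), the flipped-classroom section has the higher rate every time. Pooled: 38.0% vs 61.0% — the standard-lecture section has the higher rate overall. The two comparisons disagree.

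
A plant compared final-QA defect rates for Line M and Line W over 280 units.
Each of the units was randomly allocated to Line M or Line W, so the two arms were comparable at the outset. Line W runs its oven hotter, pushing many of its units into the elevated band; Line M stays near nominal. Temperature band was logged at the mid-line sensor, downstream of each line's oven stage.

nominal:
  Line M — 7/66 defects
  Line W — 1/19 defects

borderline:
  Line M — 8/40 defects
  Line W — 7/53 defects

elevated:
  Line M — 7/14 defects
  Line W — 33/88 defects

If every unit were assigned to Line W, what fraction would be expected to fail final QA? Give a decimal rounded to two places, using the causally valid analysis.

In-process temperature band is recorded after the line and is itself shifted by it — it sits on the causal path from line to outcome. Conditioning on a mediator would strip out part of the effect we want; the pooled comparison gives the total causal effect.
So P(outcome | do(Line W)) is just the pooled rate for Line W: 41/160 = 0.256.

0.26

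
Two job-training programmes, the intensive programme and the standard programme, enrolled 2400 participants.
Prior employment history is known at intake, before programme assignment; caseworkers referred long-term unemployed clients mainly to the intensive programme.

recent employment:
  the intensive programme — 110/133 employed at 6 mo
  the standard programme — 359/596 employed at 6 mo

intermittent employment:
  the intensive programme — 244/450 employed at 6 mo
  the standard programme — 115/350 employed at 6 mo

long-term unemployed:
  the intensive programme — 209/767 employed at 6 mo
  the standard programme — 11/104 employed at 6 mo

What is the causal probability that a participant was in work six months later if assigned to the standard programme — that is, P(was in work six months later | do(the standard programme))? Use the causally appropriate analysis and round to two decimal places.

The stratified and pooled comparisons disagree (the intensive programme wins within each prior employment history; the standard programme wins overall), so the answer turns on the causal role of prior employment history.
Nothing the programme does changes prior employment history; the imbalance is an allocation artefact. With prior employment history also predicting the outcome, the pooled figure is confounded, and the within-stratum comparison is the causal one.
Standardising the standard programme to the population prior employment history mix: 0.304·359/596 + 0.333·115/350 + 0.363·11/104 = 0.331.

0.33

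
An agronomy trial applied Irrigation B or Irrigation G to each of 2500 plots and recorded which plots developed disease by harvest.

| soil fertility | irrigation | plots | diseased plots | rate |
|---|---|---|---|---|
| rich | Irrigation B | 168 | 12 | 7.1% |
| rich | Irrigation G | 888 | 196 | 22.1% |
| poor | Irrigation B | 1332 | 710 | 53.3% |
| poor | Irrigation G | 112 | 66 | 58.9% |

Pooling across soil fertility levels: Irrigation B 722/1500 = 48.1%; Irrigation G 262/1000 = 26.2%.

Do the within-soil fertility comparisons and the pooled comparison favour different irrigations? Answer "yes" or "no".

Within each soil fertility level (rich 7.1% vs 22.1%; poor 53.3% vs 58.9%), Irrigation B has the lower rate every time. Pooled: 48.1% vs 26.2% — Irrigation G has the lower rate overall. The two comparisons disagree.

yes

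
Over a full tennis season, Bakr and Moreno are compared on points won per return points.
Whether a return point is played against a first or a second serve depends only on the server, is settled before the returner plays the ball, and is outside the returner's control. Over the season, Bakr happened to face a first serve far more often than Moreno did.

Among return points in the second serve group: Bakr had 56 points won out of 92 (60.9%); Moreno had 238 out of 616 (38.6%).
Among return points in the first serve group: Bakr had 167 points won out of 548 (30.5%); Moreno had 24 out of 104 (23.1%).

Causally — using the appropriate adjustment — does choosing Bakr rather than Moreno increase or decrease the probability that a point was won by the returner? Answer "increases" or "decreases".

increases

The serve type-specific comparison favours Bakr throughout, but the pooled figures favour Moreno. The question is whether to condition on serve type.
The imbalance in serve type arose from how return points were allocated, not from anything the player did; and serve type independently affects the outcome. The pooled gap is confounded — condition on serve type.
Within each level — second serve: 60.9% vs 38.6%; first serve: 30.5% vs 23.1% — Bakr is higher every time.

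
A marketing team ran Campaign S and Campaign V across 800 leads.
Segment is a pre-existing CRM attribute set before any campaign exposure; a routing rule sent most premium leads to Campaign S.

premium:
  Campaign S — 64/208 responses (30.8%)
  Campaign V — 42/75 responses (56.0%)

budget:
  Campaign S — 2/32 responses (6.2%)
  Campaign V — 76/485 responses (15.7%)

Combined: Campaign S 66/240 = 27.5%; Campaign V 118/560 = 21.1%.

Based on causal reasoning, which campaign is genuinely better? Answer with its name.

Campaign V

Within every customer segment level Campaign V has the higher rate, yet pooled Campaign S does — Simpson's reversal.
Customer segment satisfies the back-door criterion: it is not a descendant of the campaign, and it blocks the spurious path from campaign to outcome. Adjusting for it (i.e., using the within-customer segment rates) gives the causal effect.
Within each level — premium: 30.8% vs 56.0%; budget: 6.2% vs 15.7% — Campaign V is higher every time.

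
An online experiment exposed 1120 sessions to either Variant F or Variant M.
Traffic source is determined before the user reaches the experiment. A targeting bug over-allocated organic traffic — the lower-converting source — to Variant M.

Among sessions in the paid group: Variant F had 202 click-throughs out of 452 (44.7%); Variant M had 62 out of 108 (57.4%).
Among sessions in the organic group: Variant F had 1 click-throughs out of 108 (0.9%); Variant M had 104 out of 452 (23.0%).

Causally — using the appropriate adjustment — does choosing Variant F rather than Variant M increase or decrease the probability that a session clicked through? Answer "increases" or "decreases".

Within every traffic source level Variant M has the higher rate, yet pooled Variant F does — Simpson's reversal.
Traffic source differs across variants for reasons unrelated to any effect of the variant itself, and it separately predicts the outcome — a classic confounder. We must compare within traffic source levels.
Within each level — paid: 44.7% vs 57.4%; organic: 0.9% vs 23.0% — Variant M is higher every time.

decreases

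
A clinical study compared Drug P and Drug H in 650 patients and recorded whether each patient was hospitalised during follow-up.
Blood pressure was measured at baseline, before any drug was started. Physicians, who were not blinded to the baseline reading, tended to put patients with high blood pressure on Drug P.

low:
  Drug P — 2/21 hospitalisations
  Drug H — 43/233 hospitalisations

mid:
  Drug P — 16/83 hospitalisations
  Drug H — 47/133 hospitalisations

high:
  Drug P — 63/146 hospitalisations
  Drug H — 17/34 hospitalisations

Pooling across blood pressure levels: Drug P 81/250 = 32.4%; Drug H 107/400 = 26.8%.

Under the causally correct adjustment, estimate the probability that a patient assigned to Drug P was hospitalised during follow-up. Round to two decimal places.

Blood pressure differs across drugs for reasons unrelated to any effect of the drug itself, and it separately predicts the outcome — a classic confounder. We must compare within blood pressure levels.
Standardising Drug P to the population blood pressure mix: 0.391·2/21 + 0.332·16/83 + 0.277·63/146 = 0.221.

0.22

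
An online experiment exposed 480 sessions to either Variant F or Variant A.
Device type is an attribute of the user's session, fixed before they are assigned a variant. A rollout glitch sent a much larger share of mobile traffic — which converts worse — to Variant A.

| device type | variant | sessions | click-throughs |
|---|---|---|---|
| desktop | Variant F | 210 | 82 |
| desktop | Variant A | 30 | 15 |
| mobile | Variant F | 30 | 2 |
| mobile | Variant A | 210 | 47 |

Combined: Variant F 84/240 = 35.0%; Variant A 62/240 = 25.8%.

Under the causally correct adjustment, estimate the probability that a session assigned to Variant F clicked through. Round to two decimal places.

Nothing the variant does changes device type; the imbalance is an allocation artefact. With device type also predicting the outcome, the pooled figure is confounded, and the within-stratum comparison is the causal one.
Standardising Variant F to the population device type mix: 0.500·82/210 + 0.500·2/30 = 0.229.

0.23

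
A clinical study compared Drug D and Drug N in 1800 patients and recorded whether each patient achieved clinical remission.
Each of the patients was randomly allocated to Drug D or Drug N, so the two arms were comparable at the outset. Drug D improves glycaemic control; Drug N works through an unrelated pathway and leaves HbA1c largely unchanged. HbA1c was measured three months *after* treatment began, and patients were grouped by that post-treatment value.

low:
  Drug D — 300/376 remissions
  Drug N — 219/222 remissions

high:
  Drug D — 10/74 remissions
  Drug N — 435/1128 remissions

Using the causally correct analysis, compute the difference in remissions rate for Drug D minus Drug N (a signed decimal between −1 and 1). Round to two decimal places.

HbA1c here is a post-treatment variable shaped by the drug; conditioning on it would introduce bias rather than remove it. The overall comparison is the causal one.
The causal difference is the pooled difference: 0.689 − 0.484 = +0.204.

+0.20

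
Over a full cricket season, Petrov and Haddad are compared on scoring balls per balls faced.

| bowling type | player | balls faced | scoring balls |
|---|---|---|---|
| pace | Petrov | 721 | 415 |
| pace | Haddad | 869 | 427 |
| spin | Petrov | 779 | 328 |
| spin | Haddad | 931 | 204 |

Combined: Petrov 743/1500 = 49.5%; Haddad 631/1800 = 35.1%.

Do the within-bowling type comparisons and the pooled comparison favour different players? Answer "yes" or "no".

Within each bowling type level (pace 57.6% vs 49.1%; spin 42.1% vs 21.9%), Petrov has the higher rate every time. Pooled: 49.5% vs 35.1% — Petrov has the higher rate overall. They agree.

no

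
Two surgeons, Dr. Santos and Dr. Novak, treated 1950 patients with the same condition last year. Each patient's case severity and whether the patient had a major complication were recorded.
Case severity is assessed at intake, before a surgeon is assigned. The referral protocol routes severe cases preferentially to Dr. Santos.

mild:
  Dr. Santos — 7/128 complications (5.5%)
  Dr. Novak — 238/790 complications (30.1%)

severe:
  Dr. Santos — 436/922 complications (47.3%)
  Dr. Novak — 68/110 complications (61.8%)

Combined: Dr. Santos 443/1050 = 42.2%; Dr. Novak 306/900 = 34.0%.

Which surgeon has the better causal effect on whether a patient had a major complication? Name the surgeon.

Case severity differs across surgeons for reasons unrelated to any effect of the surgeon itself, and it separately predicts the outcome — a classic confounder. We must compare within case severity levels.
Within each level — mild: 5.5% vs 30.1%; severe: 47.3% vs 61.8% — Dr. Santos is lower every time.

Dr. Santos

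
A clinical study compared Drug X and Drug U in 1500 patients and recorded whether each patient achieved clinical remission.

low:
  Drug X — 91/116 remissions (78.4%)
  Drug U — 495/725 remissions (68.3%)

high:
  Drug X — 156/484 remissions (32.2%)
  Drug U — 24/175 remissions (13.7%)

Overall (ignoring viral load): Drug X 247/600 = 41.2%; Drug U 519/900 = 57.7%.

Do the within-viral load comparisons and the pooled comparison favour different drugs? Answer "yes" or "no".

yes

Within each viral load level (low 78.4% vs 68.3%; high 32.2% vs 13.7%), Drug X has the higher rate every time. Pooled: 41.2% vs 57.7% — Drug U has the higher rate overall. The two comparisons disagree.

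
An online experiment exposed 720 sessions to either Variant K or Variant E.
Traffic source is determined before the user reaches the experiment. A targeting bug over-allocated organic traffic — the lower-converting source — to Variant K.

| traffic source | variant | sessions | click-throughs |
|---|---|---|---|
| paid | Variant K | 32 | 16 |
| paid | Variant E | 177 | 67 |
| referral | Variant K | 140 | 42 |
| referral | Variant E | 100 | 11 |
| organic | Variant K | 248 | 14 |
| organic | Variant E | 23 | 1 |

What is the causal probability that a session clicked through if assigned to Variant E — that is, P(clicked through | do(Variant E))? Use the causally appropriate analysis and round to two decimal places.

0.16

Within every traffic source level Variant K has the higher rate, yet pooled Variant E does — Simpson's reversal.
Traffic source differs across variants for reasons unrelated to any effect of the variant itself, and it separately predicts the outcome — a classic confounder. We must compare within traffic source levels.
Standardising Variant E to the population traffic source mix: 0.290·67/177 + 0.333·11/100 + 0.376·1/23 = 0.163.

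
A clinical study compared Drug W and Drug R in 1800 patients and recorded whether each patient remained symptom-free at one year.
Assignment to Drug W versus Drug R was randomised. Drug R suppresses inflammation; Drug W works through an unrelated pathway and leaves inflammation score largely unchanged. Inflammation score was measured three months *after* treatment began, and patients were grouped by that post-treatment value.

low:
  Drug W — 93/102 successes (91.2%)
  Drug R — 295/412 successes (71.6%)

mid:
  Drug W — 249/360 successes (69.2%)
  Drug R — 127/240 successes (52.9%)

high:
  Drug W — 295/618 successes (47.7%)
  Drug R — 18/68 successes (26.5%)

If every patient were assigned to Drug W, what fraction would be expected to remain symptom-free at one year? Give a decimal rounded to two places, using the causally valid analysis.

The stratified and pooled comparisons disagree (Drug W wins within each inflammation score; Drug R wins overall), so the answer turns on the causal role of inflammation score.
Inflammation score here is a post-treatment variable shaped by the drug; conditioning on it would introduce bias rather than remove it. The overall comparison is the causal one.
So P(outcome | do(Drug W)) is just the pooled rate for Drug W: 637/1080 = 0.590.

0.59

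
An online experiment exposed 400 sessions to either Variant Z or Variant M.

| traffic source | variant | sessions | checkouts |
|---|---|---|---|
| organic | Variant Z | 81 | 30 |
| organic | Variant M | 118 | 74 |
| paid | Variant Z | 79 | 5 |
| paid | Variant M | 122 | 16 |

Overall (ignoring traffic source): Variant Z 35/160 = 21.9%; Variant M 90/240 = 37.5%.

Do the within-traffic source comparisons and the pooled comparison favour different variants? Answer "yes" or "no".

no

Within each traffic source level (organic 37.0% vs 62.7%; paid 6.3% vs 13.1%), Variant M has the higher rate every time. Pooled: 21.9% vs 37.5% — Variant M has the higher rate overall. They agree.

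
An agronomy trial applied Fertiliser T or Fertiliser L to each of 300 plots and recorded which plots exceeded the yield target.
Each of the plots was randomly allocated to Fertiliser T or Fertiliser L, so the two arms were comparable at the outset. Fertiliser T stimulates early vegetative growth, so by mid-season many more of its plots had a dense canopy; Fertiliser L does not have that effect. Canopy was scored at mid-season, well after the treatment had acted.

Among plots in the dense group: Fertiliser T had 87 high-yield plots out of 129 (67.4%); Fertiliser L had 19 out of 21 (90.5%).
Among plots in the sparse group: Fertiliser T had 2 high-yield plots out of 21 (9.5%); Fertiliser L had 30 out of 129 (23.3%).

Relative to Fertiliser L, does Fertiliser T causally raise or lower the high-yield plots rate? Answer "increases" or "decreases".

Fertiliser L is higher inside every mid-season canopy stratum but Fertiliser T is higher in aggregate. Whether to stratify depends on how mid-season canopy relates to the fertiliser.
Because the fertiliser influences mid-season canopy, mid-season canopy is a post-treatment mediator, not a confounder. Stratifying on it would bias the estimate; the causal effect is the crude pooled difference.
Pooled: Fertiliser T 59.3% vs Fertiliser L 32.7%; Fertiliser T is higher overall.

increases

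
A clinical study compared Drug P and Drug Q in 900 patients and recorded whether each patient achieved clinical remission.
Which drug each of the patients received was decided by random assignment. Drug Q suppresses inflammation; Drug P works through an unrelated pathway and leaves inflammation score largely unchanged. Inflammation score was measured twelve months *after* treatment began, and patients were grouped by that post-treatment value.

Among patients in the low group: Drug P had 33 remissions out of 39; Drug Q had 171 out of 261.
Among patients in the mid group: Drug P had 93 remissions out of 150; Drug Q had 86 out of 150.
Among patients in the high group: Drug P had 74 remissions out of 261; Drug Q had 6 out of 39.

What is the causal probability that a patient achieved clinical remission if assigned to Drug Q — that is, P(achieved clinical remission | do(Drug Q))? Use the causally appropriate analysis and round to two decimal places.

0.58

Inflammation score here is a post-treatment variable shaped by the drug; conditioning on it would introduce bias rather than remove it. The overall comparison is the causal one.
So P(outcome | do(Drug Q)) is just the pooled rate for Drug Q: 263/450 = 0.584.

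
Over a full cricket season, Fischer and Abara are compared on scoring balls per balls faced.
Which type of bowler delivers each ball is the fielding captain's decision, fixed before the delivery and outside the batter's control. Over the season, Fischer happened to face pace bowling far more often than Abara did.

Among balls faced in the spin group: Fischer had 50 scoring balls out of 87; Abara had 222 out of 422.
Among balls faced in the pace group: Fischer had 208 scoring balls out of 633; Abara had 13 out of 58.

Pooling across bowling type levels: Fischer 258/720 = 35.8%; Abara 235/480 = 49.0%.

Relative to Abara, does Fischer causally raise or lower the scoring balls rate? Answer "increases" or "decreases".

Within every bowling type level Fischer has the higher rate, yet pooled Abara does — Simpson's reversal.
Bowling type is set before the player has any effect — it is not caused by the player — and it independently drives the outcome. That makes it a confounder, so the causal comparison is within bowling type levels.
Within each level — spin: 57.5% vs 52.6%; pace: 32.9% vs 22.4% — Fischer is higher every time.

increases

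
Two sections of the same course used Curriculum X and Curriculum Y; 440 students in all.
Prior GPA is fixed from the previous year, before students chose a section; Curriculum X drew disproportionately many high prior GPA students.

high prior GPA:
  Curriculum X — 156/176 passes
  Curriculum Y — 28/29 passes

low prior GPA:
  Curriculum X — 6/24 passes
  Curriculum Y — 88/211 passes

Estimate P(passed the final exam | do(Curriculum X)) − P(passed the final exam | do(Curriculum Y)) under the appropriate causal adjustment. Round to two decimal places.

-0.13

The imbalance in prior GPA band arose from how students were allocated, not from anything the teaching method did; and prior GPA band independently affects the outcome. The pooled gap is confounded — condition on prior GPA band.
Adjusting over the population distribution of prior GPA band: 0.466·(0.886−0.966) + 0.534·(0.250−0.417) = -0.126.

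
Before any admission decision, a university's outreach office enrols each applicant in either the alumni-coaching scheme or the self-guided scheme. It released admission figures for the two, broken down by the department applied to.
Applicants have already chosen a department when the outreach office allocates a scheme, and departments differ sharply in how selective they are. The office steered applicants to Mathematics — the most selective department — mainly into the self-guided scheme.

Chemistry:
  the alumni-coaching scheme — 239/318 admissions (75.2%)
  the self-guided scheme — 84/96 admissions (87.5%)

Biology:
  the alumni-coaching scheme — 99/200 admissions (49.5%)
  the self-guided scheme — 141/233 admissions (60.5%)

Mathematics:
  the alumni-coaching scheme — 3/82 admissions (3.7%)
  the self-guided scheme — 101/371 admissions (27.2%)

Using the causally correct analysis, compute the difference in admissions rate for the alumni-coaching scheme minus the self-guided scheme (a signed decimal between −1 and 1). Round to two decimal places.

Nothing the outreach scheme does changes department; the imbalance is an allocation artefact. With department also predicting the outcome, the pooled figure is confounded, and the within-stratum comparison is the causal one.
Adjusting over the population distribution of department: 0.318·(0.752−0.875) + 0.333·(0.495−0.605) + 0.348·(0.037−0.272) = -0.158.

-0.16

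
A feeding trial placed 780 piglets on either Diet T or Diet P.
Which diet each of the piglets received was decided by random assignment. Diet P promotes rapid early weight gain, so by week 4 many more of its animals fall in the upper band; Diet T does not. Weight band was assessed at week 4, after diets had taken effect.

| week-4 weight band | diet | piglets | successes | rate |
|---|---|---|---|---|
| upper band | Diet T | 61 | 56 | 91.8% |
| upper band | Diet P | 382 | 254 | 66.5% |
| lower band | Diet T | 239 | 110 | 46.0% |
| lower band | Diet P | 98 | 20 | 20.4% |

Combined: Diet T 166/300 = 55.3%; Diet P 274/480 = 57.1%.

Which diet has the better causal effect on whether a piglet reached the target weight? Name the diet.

The week-4 weight band-specific comparison favours Diet T throughout, but the pooled figures favour Diet P. The question is whether to condition on week-4 weight band.
Week-4 weight band here is a post-treatment variable shaped by the diet; conditioning on it would introduce bias rather than remove it. The overall comparison is the causal one.
Pooled: Diet T 55.3% vs Diet P 57.1%; Diet P is higher overall.

Diet P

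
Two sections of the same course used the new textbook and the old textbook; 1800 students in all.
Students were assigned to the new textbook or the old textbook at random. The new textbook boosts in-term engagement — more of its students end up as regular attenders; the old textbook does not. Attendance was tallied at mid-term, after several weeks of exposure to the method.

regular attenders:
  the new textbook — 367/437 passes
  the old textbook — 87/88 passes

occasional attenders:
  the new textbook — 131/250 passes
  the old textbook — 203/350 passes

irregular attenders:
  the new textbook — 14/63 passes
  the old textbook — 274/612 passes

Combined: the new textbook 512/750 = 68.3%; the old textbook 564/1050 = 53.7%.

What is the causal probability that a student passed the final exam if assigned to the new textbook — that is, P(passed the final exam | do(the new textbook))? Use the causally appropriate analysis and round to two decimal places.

0.68

Stratifying would compare teaching methods among students the teaching methods themselves sorted into mid-term attendance groups — a form of selection on an intermediate. The unconditioned pooled rates give the total causal effect.
So P(outcome | do(the new textbook)) is just the pooled rate for the new textbook: 512/750 = 0.683.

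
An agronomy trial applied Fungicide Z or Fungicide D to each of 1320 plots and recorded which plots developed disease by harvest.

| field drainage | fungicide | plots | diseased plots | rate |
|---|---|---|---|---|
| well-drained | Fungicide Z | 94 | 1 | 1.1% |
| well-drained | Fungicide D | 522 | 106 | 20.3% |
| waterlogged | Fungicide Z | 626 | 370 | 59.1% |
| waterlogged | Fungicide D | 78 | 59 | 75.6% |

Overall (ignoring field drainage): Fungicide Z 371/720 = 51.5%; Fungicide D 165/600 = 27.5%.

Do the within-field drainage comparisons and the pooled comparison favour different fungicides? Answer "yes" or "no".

Within each field drainage level (well-drained 1.1% vs 20.3%; waterlogged 59.1% vs 75.6%), Fungicide Z has the lower rate every time. Pooled: 51.5% vs 27.5% — Fungicide D has the lower rate overall. The two comparisons disagree.

yes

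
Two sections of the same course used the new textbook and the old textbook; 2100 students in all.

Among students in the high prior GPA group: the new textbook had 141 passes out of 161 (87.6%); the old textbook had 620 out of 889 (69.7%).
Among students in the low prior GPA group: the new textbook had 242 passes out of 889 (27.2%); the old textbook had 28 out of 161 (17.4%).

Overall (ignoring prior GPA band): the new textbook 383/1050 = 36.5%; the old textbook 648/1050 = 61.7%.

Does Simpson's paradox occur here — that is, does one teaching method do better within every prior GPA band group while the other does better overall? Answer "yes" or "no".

yes

Within each prior GPA band level (high prior GPA 87.6% vs 69.7%; low prior GPA 27.2% vs 17.4%), the new textbook has the higher rate every time. Pooled: 36.5% vs 61.7% — the old textbook has the higher rate overall. The two comparisons disagree.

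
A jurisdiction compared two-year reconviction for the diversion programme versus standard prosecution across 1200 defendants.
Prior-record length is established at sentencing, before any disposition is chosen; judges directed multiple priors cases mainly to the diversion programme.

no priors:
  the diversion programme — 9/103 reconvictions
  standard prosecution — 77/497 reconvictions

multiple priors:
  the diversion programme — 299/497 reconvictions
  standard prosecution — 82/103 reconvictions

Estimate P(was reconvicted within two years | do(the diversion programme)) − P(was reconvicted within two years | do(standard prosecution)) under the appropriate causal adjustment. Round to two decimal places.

Since prior-record length is a pre-existing factor (not a product of the disposition) and it affects the outcome on its own, it is a confounder. The stratified rates, not the pooled rate, identify the causal effect.
Adjusting over the population distribution of prior-record length: 0.500·(0.087−0.155) + 0.500·(0.602−0.796) = -0.131.

-0.13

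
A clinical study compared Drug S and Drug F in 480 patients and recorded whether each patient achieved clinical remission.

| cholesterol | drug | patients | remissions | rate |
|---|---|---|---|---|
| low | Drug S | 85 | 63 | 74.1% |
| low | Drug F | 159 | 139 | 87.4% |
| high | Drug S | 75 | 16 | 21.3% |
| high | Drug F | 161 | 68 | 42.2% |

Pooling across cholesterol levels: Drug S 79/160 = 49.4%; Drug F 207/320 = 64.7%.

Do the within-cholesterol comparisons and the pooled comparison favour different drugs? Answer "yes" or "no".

no

Within each cholesterol level (low 74.1% vs 87.4%; high 21.3% vs 42.2%), Drug F has the higher rate every time. Pooled: 49.4% vs 64.7% — Drug F has the higher rate overall. They agree.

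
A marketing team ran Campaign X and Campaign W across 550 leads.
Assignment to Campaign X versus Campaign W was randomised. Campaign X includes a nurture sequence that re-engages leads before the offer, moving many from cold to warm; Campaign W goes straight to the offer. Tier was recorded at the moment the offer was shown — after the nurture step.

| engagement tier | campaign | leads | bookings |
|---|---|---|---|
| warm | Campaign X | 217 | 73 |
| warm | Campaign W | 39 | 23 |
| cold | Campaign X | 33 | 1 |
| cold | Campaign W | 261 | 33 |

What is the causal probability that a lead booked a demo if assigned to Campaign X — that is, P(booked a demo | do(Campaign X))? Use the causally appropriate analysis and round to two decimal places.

0.30

The stratified and pooled comparisons disagree (Campaign W wins within each engagement tier; Campaign X wins overall), so the answer turns on the causal role of engagement tier.
Engagement tier lies on the pathway campaign → engagement tier → outcome, so adjusting for it blocks the indirect effect. For the total causal effect of campaign, use the unadjusted pooled rates.
So P(outcome | do(Campaign X)) is just the pooled rate for Campaign X: 74/250 = 0.296.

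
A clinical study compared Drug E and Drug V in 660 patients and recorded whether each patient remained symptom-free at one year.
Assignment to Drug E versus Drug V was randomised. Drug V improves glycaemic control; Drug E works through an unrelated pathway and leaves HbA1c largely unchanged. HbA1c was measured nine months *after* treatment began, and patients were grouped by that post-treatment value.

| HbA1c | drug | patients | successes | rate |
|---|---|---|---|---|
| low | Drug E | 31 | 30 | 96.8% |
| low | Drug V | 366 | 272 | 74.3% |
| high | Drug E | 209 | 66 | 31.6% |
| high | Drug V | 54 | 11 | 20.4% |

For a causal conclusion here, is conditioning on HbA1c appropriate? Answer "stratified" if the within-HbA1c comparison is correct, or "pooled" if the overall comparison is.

Within every HbA1c level Drug E has the higher rate, yet pooled Drug V does — Simpson's reversal.
Stratifying would compare drugs among patients the drugs themselves sorted into HbA1c groups — a form of selection on an intermediate. The unconditioned pooled rates give the total causal effect.
Pooled: Drug E 40.0% vs Drug V 67.4%; Drug V is higher overall.

pooled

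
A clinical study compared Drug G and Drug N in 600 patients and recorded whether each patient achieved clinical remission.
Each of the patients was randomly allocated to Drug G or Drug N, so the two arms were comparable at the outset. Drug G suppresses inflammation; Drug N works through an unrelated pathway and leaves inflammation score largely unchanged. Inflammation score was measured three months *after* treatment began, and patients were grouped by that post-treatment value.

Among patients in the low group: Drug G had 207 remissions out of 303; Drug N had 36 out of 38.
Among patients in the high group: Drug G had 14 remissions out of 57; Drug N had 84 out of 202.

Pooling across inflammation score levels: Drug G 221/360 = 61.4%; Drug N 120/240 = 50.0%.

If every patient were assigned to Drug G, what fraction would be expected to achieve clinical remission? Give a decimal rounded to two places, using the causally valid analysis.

0.61

Drug N is higher inside every inflammation score stratum but Drug G is higher in aggregate. Whether to stratify depends on how inflammation score relates to the drug.
Inflammation score lies on the pathway drug → inflammation score → outcome, so adjusting for it blocks the indirect effect. For the total causal effect of drug, use the unadjusted pooled rates.
So P(outcome | do(Drug G)) is just the pooled rate for Drug G: 221/360 = 0.614.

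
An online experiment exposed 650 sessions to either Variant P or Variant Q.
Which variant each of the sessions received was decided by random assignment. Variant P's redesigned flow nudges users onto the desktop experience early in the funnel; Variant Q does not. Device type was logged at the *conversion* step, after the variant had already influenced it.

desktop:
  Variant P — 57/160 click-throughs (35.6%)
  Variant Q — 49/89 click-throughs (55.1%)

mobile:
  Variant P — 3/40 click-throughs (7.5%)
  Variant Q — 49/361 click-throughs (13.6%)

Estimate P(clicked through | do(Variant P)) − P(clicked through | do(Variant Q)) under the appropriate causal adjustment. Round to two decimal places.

+0.08

Variant Q is higher inside every device type stratum but Variant P is higher in aggregate. Whether to stratify depends on how device type relates to the variant.
Device type here is a post-treatment variable shaped by the variant; conditioning on it would introduce bias rather than remove it. The overall comparison is the causal one.
The causal difference is the pooled difference: 0.300 − 0.218 = +0.082.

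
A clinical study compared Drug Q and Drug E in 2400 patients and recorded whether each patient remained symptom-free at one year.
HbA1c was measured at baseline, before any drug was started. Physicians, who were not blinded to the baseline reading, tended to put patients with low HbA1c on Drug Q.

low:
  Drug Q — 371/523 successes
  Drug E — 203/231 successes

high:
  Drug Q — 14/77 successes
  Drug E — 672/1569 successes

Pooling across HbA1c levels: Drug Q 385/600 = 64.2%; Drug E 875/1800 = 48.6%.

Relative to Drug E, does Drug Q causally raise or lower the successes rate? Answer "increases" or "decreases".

Drug E is higher inside every HbA1c stratum but Drug Q is higher in aggregate. Whether to stratify depends on how HbA1c relates to the drug.
Here HbA1c is a common cause — it drives both which drug a case falls under and the outcome. The crude comparison mixes populations; the stratum-specific rates are the causally relevant ones.
Within each level — low: 70.9% vs 87.9%; high: 18.2% vs 42.8% — Drug E is higher every time.

decreases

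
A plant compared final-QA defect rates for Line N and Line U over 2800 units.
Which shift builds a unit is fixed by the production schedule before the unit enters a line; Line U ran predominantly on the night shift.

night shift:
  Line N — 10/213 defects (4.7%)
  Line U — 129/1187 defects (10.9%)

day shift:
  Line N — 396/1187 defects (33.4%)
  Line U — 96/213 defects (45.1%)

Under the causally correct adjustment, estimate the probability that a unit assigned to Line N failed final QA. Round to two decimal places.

Shift differs across lines for reasons unrelated to any effect of the line itself, and it separately predicts the outcome — a classic confounder. We must compare within shift levels.
Standardising Line N to the population shift mix: 0.500·10/213 + 0.500·396/1187 = 0.190.

0.19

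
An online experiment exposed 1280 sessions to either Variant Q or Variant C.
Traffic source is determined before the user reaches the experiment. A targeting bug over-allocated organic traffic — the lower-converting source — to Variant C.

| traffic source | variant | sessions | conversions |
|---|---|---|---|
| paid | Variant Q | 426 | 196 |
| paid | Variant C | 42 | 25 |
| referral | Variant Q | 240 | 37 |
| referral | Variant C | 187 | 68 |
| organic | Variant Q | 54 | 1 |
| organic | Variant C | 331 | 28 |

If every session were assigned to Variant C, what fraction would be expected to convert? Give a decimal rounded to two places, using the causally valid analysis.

0.36

The traffic source-specific comparison favours Variant C throughout, but the pooled figures favour Variant Q. The question is whether to condition on traffic source.
Traffic source differs across variants for reasons unrelated to any effect of the variant itself, and it separately predicts the outcome — a classic confounder. We must compare within traffic source levels.
Standardising Variant C to the population traffic source mix: 0.366·25/42 + 0.334·68/187 + 0.301·28/331 = 0.364.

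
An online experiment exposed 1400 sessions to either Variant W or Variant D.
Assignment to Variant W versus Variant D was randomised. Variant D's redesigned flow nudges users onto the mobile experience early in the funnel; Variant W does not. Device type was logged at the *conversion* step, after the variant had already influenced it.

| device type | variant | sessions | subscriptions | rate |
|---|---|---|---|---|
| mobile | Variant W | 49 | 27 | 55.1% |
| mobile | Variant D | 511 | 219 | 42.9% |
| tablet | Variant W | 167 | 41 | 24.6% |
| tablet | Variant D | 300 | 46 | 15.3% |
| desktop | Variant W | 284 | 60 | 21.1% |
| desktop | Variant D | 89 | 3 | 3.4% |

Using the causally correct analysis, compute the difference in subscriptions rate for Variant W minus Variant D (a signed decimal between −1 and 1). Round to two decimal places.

Within every device type level Variant W has the higher rate, yet pooled Variant D does — Simpson's reversal.
Device type is recorded after the variant and is itself shifted by it — it sits on the causal path from variant to outcome. Conditioning on a mediator would strip out part of the effect we want; the pooled comparison gives the total causal effect.
The causal difference is the pooled difference: 0.256 − 0.298 = -0.042.

-0.04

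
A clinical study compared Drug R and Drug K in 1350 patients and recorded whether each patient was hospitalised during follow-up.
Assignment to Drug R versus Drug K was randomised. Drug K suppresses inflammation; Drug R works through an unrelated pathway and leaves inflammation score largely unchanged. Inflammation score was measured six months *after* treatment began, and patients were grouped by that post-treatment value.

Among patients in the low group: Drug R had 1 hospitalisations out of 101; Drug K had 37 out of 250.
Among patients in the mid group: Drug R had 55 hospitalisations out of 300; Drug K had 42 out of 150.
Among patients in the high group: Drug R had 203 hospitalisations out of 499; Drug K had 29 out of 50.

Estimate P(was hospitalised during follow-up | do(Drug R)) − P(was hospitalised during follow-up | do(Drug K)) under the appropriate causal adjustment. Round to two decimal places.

+0.05

The inflammation score-specific comparison favours Drug R throughout, but the pooled figures favour Drug K. The question is whether to condition on inflammation score.
Because the drug influences inflammation score, inflammation score is a post-treatment mediator, not a confounder. Stratifying on it would bias the estimate; the causal effect is the crude pooled difference.
The causal difference is the pooled difference: 0.288 − 0.240 = +0.048.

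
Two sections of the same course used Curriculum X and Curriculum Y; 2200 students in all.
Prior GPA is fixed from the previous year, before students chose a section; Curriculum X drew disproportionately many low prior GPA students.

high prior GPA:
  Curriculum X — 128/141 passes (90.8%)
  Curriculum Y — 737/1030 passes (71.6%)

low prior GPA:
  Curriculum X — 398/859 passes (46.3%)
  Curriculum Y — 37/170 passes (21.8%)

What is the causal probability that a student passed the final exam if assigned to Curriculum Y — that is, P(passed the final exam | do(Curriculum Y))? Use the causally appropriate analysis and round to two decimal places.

0.48

Within every prior GPA band level Curriculum X has the higher rate, yet pooled Curriculum Y does — Simpson's reversal.
Prior GPA band is set before the teaching method has any effect — it is not caused by the teaching method — and it independently drives the outcome. That makes it a confounder, so the causal comparison is within prior GPA band levels.
Standardising Curriculum Y to the population prior GPA band mix: 0.532·737/1030 + 0.468·37/170 = 0.483.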